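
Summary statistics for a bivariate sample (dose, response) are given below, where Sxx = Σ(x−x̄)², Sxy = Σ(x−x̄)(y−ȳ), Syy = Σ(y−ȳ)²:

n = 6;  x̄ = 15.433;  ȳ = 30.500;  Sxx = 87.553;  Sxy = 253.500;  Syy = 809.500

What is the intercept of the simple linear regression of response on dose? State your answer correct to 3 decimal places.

-14.185

b = Sxy/Sxx = 253.5/87.553 = 2.895389
a = ȳ − b·x̄ = 30.5 − 2.895389·15.433 = -14.184540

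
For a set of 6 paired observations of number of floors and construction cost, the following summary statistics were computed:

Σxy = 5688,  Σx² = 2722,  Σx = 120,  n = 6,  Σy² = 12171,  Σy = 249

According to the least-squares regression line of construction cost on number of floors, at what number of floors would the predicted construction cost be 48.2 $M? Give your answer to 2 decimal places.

23.05

Sxx = Σx² − (Σx)²/n = 2722 − 2400 = 322
Sxy = Σxy − (Σx)(Σy)/n = 5688 − 4980 = 708
b = Sxy/Sxx = 708/322 = 2.198758
a = ȳ − b·x̄ = 41.5 − 2.198758·20 = -2.475155
Set a + b·x = 48.2: x = (48.2 − (-2.475155)) / 2.198758 = 23.047175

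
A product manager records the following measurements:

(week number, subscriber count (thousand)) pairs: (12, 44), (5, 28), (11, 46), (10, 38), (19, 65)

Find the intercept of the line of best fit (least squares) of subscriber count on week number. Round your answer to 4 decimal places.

n = 5, Σx = 57, Σy = 221, Σxy = 2789, Σx² = 751
Sxx = Σx² − (Σx)²/n = 751 − 649.8 = 101.2
Sxy = Σxy − (Σx)(Σy)/n = 2789 − 2519.4 = 269.6
b = Sxy/Sxx = 269.6/101.2 = 2.664032
a = ȳ − b·x̄ = 44.2 − 2.664032·11.4 = 13.830040

13.8300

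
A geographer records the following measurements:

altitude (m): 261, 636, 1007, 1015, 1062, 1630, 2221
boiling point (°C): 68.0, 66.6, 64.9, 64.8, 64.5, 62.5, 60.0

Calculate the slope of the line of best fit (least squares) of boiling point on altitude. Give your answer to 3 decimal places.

-0.004

n = 7, Σx = 7832, Σy = 451.3, Σxy = 494865.9, Σx² = 11234476
Sxx = Σx² − (Σx)²/n = 11234476 − 8762889.142857 = 2471586.857143
Sxy = Σxy − (Σx)(Σy)/n = 494865.9 − 504940.228571 = -10074.328571
b = Sxy/Sxx = -10074.328571/2471586.857143 = -0.004076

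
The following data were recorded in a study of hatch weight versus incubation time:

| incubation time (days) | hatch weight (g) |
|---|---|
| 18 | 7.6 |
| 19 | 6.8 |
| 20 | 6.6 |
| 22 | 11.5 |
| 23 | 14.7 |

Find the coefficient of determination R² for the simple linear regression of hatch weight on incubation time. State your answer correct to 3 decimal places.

n = 5, Σx = 102, Σy = 47.2, Σxy = 989.1, Σx² = 2098, Σy² = 495.9
Sxx = Σx² − (Σx)²/n = 2098 − 2080.8 = 17.2
Sxy = Σxy − (Σx)(Σy)/n = 989.1 − 962.88 = 26.22
Syy = Σy² − (Σy)²/n = 495.9 − 445.568 = 50.332
R² = Sxy²/(Sxx·Syy) = (26.22)²/(17.2·50.332) = 0.794132

0.794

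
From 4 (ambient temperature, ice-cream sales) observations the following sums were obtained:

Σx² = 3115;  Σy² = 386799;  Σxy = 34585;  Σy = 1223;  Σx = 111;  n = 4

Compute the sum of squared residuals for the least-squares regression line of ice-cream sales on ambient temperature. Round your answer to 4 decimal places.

Sxx = Σx² − (Σx)²/n = 3115 − 3080.25 = 34.75
Sxy = Σxy − (Σx)(Σy)/n = 34585 − 33938.25 = 646.75
Syy = Σy² − (Σy)²/n = 386799 − 373932.25 = 12866.75
b = Sxy/Sxx = 646.75/34.75 = 18.611511
SSE = Syy − b·Sxy = 12866.75 − 18.611511·646.75 = 829.755396

829.7554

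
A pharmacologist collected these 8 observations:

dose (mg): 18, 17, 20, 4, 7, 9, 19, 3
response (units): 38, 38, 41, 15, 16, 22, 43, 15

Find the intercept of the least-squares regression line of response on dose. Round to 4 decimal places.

n = 8, Σx = 97, Σy = 228, Σxy = 3382, Σx² = 1529
Sxx = Σx² − (Σx)²/n = 1529 − 1176.125 = 352.875
Sxy = Σxy − (Σx)(Σy)/n = 3382 − 2764.5 = 617.5
b = Sxy/Sxx = 617.5/352.875 = 1.749911
a = ȳ − b·x̄ = 28.5 − 1.749911·12.125 = 7.282324

7.2823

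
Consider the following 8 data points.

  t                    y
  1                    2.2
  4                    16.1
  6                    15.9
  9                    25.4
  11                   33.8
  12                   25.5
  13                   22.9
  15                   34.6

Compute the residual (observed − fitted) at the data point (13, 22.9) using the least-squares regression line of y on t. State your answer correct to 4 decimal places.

n = 8, Σx = 71, Σy = 176.4, Σxy = 1885.1, Σx² = 793
Sxx = Σx² − (Σx)²/n = 793 − 630.125 = 162.875
Sxy = Σxy − (Σx)(Σy)/n = 1885.1 − 1565.55 = 319.55
b = Sxy/Sxx = 319.55/162.875 = 1.961934
a = ȳ − b·x̄ = 22.05 − 1.961934·8.875 = 4.637836
ŷ(13) = 4.637836 + 1.961934·13 = 30.142978
residual = y − ŷ = 22.9 − 30.142978 = -7.242978

-7.2430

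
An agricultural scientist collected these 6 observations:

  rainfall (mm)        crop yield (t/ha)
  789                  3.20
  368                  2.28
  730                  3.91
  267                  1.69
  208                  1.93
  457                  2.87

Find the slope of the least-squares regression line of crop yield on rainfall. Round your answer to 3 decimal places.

0.003

n = 6, Σx = 2819, Σy = 15.88, Σxy = 8382.4, Σx² = 1614247
Sxx = Σx² − (Σx)²/n = 1614247 − 1324460.166667 = 289786.833333
Sxy = Σxy − (Σx)(Σy)/n = 8382.4 − 7460.953333 = 921.446667
b = Sxy/Sxx = 921.446667/289786.833333 = 0.003180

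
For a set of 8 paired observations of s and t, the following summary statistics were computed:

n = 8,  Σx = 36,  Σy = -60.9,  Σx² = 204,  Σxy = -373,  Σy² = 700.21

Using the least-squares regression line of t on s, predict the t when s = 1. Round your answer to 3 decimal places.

Sxx = Σx² − (Σx)²/n = 204 − 162 = 42
Sxy = Σxy − (Σx)(Σy)/n = -373 − (-274.05) = -98.95
b = Sxy/Sxx = -98.95/42 = -2.355952
a = ȳ − b·x̄ = -7.6125 − (-2.355952)·4.5 = 2.989286
ŷ(1) = a + b·1 = 2.989286 + (-2.355952)·1 = 0.633333

0.633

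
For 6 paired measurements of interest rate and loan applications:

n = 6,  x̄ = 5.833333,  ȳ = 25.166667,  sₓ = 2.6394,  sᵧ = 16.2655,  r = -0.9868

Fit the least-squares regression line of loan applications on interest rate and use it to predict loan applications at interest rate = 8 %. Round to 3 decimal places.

11.991

b = r · sᵧ/sₓ = -0.9868 · 16.2655/2.6394 = -6.081229
a = ȳ − b·x̄ = 25.166667 − (-6.081229)·5.833333 = 60.640500
ŷ(8) = a + b·8 = 60.640500 + (-6.081229)·8 = 11.990669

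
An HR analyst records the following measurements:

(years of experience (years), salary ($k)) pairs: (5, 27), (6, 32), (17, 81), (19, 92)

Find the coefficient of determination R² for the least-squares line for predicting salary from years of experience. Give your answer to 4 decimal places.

n = 4, Σx = 47, Σy = 232, Σxy = 3452, Σx² = 711, Σy² = 16778
Sxx = Σx² − (Σx)²/n = 711 − 552.25 = 158.75
Sxy = Σxy − (Σx)(Σy)/n = 3452 − 2726 = 726
Syy = Σy² − (Σy)²/n = 16778 − 13456 = 3322
R² = Sxy²/(Sxx·Syy) = (726)²/(158.75·3322) = 0.999447

0.9994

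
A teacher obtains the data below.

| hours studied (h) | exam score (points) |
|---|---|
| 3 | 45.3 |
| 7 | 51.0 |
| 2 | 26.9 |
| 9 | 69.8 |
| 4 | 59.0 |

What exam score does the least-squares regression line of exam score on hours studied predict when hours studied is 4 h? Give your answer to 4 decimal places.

45.9618

n = 5, Σx = 25, Σy = 252, Σxy = 1410.9, Σx² = 159
Sxx = Σx² − (Σx)²/n = 159 − 125 = 34
Sxy = Σxy − (Σx)(Σy)/n = 1410.9 − 1260 = 150.9
b = Sxy/Sxx = 150.9/34 = 4.438235
a = ȳ − b·x̄ = 50.4 − 4.438235·5 = 28.208824
ŷ(4) = a + b·4 = 28.208824 + 4.438235·4 = 45.961765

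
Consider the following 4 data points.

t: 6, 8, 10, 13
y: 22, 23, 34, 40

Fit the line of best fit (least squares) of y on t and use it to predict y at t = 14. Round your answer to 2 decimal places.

n = 4, Σx = 37, Σy = 119, Σxy = 1176, Σx² = 369
Sxx = Σx² − (Σx)²/n = 369 − 342.25 = 26.75
Sxy = Σxy − (Σx)(Σy)/n = 1176 − 1100.75 = 75.25
b = Sxy/Sxx = 75.25/26.75 = 2.813084
a = ȳ − b·x̄ = 29.75 − 2.813084·9.25 = 3.728972
ŷ(14) = a + b·14 = 3.728972 + 2.813084·14 = 43.112150

43.11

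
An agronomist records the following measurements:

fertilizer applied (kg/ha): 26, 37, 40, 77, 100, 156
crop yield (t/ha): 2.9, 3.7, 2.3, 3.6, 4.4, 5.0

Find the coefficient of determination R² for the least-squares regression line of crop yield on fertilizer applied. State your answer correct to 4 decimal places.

0.7560

n = 6, Σx = 436, Σy = 21.9, Σxy = 1801.5, Σx² = 43910, Σy² = 84.71
Sxx = Σx² − (Σx)²/n = 43910 − 31682.666667 = 12227.333333
Sxy = Σxy − (Σx)(Σy)/n = 1801.5 − 1591.4 = 210.1
Syy = Σy² − (Σy)²/n = 84.71 − 79.935 = 4.775
R² = Sxy²/(Sxx·Syy) = (210.1)²/(12227.333333·4.775) = 0.756044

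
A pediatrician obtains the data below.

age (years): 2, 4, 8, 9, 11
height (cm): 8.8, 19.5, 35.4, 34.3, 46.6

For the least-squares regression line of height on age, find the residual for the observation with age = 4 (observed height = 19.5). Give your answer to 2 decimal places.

1.66

n = 5, Σx = 34, Σy = 144.6, Σxy = 1200.1, Σx² = 286
Sxx = Σx² − (Σx)²/n = 286 − 231.2 = 54.8
Sxy = Σxy − (Σx)(Σy)/n = 1200.1 − 983.28 = 216.82
b = Sxy/Sxx = 216.82/54.8 = 3.956569
a = ȳ − b·x̄ = 28.92 − 3.956569·6.8 = 2.015328
ŷ(4) = 2.015328 + 3.956569·4 = 17.841606
residual = y − ŷ = 19.5 − 17.841606 = 1.658394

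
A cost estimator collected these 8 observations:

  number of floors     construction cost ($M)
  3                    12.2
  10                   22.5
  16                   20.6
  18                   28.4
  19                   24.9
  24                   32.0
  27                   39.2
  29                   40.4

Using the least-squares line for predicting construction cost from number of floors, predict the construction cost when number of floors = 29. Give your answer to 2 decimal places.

38.75

n = 8, Σx = 146, Σy = 220.2, Σxy = 4573.5, Σx² = 3196
Sxx = Σx² − (Σx)²/n = 3196 − 2664.5 = 531.5
Sxy = Σxy − (Σx)(Σy)/n = 4573.5 − 4018.65 = 554.85
b = Sxy/Sxx = 554.85/531.5 = 1.043932
a = ȳ − b·x̄ = 27.525 − 1.043932·18.25 = 8.473236
ŷ(29) = a + b·29 = 8.473236 + 1.043932·29 = 38.747272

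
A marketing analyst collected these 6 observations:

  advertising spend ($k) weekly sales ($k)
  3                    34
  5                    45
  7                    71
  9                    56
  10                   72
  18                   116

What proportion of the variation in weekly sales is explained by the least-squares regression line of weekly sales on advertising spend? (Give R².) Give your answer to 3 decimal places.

0.918

n = 6, Σx = 52, Σy = 394, Σxy = 4136, Σx² = 588, Σy² = 29998
Sxx = Σx² − (Σx)²/n = 588 − 450.666667 = 137.333333
Sxy = Σxy − (Σx)(Σy)/n = 4136 − 3414.666667 = 721.333333
Syy = Σy² − (Σy)²/n = 29998 − 25872.666667 = 4125.333333
R² = Sxy²/(Sxx·Syy) = (721.333333)²/(137.333333·4125.333333) = 0.918411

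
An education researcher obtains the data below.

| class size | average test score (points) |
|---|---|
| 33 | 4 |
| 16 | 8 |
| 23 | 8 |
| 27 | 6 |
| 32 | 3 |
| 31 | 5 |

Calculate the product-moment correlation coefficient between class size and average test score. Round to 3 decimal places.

-0.903

n = 6, Σx = 162, Σy = 34, Σxy = 857, Σx² = 4588, Σy² = 214
Sxx = Σx² − (Σx)²/n = 4588 − 4374 = 214
Sxy = Σxy − (Σx)(Σy)/n = 857 − 918 = -61
Syy = Σy² − (Σy)²/n = 214 − 192.666667 = 21.333333
r = Sxy/√(Sxx·Syy) = -61/√(4565.333333) = -61/67.567250 = -0.902804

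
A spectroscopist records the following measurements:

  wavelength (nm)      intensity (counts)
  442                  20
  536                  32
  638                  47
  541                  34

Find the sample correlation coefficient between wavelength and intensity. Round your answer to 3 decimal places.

n = 4, Σx = 2157, Σy = 133, Σxy = 74372, Σx² = 1182385, Σy² = 4789
Sxx = Σx² − (Σx)²/n = 1182385 − 1163162.25 = 19222.75
Sxy = Σxy − (Σx)(Σy)/n = 74372 − 71720.25 = 2651.75
Syy = Σy² − (Σy)²/n = 4789 − 4422.25 = 366.75
r = Sxy/√(Sxx·Syy) = 2651.75/√(7049943.5625) = 2651.75/2655.172982 = 0.998711

0.999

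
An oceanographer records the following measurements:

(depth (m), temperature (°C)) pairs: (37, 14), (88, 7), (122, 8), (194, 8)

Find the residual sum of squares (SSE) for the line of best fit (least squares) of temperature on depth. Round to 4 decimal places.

17.3710

n = 4, Σx = 441, Σy = 37, Σxy = 3662, Σx² = 61633, Σy² = 373
Sxx = Σx² − (Σx)²/n = 61633 − 48620.25 = 13012.75
Sxy = Σxy − (Σx)(Σy)/n = 3662 − 4079.25 = -417.25
Syy = Σy² − (Σy)²/n = 373 − 342.25 = 30.75
b = Sxy/Sxx = -417.25/13012.75 = -0.032065
SSE = Syy − b·Sxy = 30.75 − (-0.032065)·(-417.25) = 17.371002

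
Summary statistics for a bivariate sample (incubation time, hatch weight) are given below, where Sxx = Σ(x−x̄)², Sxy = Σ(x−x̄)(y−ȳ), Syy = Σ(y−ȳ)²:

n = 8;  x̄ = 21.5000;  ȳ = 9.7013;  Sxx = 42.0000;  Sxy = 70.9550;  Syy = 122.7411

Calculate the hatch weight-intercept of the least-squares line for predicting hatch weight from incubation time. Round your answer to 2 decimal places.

b = Sxy/Sxx = 70.955/42 = 1.689405
a = ȳ − b·x̄ = 9.7013 − 1.689405·21.5 = -26.620902

-26.62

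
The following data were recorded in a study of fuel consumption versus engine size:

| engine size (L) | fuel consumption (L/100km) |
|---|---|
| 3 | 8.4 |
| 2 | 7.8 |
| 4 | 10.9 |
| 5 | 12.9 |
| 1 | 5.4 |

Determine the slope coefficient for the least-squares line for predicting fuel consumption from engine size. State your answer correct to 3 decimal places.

1.810

n = 5, Σx = 15, Σy = 45.4, Σxy = 154.3, Σx² = 55
Sxx = Σx² − (Σx)²/n = 55 − 45 = 10
Sxy = Σxy − (Σx)(Σy)/n = 154.3 − 136.2 = 18.1
b = Sxy/Sxx = 18.1/10 = 1.81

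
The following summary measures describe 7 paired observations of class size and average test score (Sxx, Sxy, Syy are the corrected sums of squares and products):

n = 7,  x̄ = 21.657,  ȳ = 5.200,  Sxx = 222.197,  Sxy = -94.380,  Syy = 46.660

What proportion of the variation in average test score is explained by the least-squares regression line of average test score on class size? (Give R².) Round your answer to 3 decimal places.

0.859

R² = Sxy²/(Sxx·Syy) = (-94.38)²/(222.197·46.66) = 0.859166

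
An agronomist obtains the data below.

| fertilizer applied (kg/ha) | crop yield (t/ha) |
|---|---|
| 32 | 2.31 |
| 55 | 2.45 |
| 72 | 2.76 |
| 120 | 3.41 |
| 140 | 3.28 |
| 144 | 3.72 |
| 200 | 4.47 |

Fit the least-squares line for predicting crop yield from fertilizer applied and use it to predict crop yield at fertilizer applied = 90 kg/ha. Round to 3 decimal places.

2.959

n = 7, Σx = 763, Σy = 22.4, Σxy = 2705.47, Σx² = 103969
Sxx = Σx² − (Σx)²/n = 103969 − 83167 = 20802
Sxy = Σxy − (Σx)(Σy)/n = 2705.47 − 2441.6 = 263.87
b = Sxy/Sxx = 263.87/20802 = 0.012685
a = ȳ − b·x̄ = 3.2 − 0.012685·109 = 1.817353
ŷ(90) = a + b·90 = 1.817353 + 0.012685·90 = 2.958988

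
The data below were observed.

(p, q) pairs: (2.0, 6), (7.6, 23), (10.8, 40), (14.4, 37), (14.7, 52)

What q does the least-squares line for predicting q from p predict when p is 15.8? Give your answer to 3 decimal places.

n = 5, Σx = 49.5, Σy = 158, Σxy = 1916, Σx² = 601.85
Sxx = Σx² − (Σx)²/n = 601.85 − 490.05 = 111.8
Sxy = Σxy − (Σx)(Σy)/n = 1916 − 1564.2 = 351.8
b = Sxy/Sxx = 351.8/111.8 = 3.146691
a = ȳ − b·x̄ = 31.6 − 3.146691·9.9 = 0.447764
ŷ(15.8) = a + b·15.8 = 0.447764 + 3.146691·15.8 = 50.165474

50.165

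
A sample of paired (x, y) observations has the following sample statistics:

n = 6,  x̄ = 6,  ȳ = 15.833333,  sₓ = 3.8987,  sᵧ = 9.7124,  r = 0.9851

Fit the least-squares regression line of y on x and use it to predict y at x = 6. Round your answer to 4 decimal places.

15.8333

b = r · sᵧ/sₓ = 0.9851 · 9.7124/3.8987 = 2.454071
a = ȳ − b·x̄ = 15.833333 − 2.454071·6 = 1.108909
ŷ(6) = a + b·6 = 1.108909 + 2.454071·6 = 15.833333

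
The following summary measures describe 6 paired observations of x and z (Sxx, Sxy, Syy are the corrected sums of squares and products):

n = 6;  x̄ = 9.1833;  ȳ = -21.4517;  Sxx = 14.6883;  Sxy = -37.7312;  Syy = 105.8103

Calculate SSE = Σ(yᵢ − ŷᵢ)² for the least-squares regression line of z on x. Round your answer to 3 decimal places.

8.887

b = Sxy/Sxx = -37.7312/14.6883 = -2.568793
SSE = Syy − b·Sxy = 105.8103 − (-2.568793)·(-37.7312) = 8.886663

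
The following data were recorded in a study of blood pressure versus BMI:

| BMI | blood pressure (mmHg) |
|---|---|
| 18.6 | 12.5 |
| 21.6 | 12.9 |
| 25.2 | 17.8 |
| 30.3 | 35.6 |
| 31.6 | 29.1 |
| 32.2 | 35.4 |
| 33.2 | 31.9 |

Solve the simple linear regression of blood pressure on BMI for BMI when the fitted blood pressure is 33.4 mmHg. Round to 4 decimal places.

32.5062

n = 7, Σx = 192.7, Σy = 175.2, Σxy = 5156.9, Σx² = 5503.29
Sxx = Σx² − (Σx)²/n = 5503.29 − 5304.755714 = 198.534286
Sxy = Σxy − (Σx)(Σy)/n = 5156.9 − 4823.005714 = 333.894286
b = Sxy/Sxx = 333.894286/198.534286 = 1.681797
a = ȳ − b·x̄ = 25.028571 − 1.681797·27.528571 = -21.268886
Set a + b·x = 33.4: x = (33.4 − (-21.268886)) / 1.681797 = 32.506241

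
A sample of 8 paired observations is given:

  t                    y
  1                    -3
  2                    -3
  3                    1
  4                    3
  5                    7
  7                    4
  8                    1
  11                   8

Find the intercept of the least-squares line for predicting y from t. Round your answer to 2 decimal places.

-2.48

n = 8, Σx = 41, Σy = 18, Σxy = 165, Σx² = 289
Sxx = Σx² − (Σx)²/n = 289 − 210.125 = 78.875
Sxy = Σxy − (Σx)(Σy)/n = 165 − 92.25 = 72.75
b = Sxy/Sxx = 72.75/78.875 = 0.922345
a = ȳ − b·x̄ = 2.25 − 0.922345·5.125 = -2.477021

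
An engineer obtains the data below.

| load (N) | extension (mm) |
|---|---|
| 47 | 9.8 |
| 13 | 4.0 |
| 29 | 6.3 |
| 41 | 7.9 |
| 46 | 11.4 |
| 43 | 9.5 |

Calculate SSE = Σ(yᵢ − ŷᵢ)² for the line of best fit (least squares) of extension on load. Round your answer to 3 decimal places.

3.718

n = 6, Σx = 219, Σy = 48.9, Σxy = 1952.1, Σx² = 8865, Σy² = 434.35
Sxx = Σx² − (Σx)²/n = 8865 − 7993.5 = 871.5
Sxy = Σxy − (Σx)(Σy)/n = 1952.1 − 1784.85 = 167.25
Syy = Σy² − (Σy)²/n = 434.35 − 398.535 = 35.815
b = Sxy/Sxx = 167.25/871.5 = 0.191910
SSE = Syy − b·Sxy = 35.815 − 0.191910·167.25 = 3.717969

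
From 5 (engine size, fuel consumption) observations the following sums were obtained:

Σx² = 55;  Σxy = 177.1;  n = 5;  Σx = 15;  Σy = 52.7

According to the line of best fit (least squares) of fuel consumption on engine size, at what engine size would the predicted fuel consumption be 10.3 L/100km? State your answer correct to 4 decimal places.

Sxx = Σx² − (Σx)²/n = 55 − 45 = 10
Sxy = Σxy − (Σx)(Σy)/n = 177.1 − 158.1 = 19
b = Sxy/Sxx = 19/10 = 1.9
a = ȳ − b·x̄ = 10.54 − 1.9·3 = 4.84
Set a + b·x = 10.3: x = (10.3 − 4.84) / 1.9 = 2.873684

2.8737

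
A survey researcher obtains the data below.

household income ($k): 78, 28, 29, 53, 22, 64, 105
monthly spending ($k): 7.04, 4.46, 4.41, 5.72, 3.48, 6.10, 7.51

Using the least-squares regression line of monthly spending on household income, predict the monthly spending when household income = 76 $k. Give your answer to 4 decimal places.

6.5619

n = 7, Σx = 379, Σy = 38.72, Σxy = 2360.56, Σx² = 26123
Sxx = Σx² − (Σx)²/n = 26123 − 20520.142857 = 5602.857143
Sxy = Σxy − (Σx)(Σy)/n = 2360.56 − 2096.411429 = 264.148571
b = Sxy/Sxx = 264.148571/5602.857143 = 0.047145
a = ȳ − b·x̄ = 5.531429 − 0.047145·54.142857 = 2.978845
ŷ(76) = a + b·76 = 2.978845 + 0.047145·76 = 6.561891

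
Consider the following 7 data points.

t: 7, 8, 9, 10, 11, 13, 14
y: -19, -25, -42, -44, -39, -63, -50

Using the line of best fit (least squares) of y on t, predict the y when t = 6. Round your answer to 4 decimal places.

-18.7174

n = 7, Σx = 72, Σy = -282, Σxy = -3099, Σx² = 780
Sxx = Σx² − (Σx)²/n = 780 − 740.571429 = 39.428571
Sxy = Σxy − (Σx)(Σy)/n = -3099 − (-2900.571429) = -198.428571
b = Sxy/Sxx = -198.428571/39.428571 = -5.032609
a = ȳ − b·x̄ = -40.285714 − (-5.032609)·10.285714 = 11.478261
ŷ(6) = a + b·6 = 11.478261 + (-5.032609)·6 = -18.717391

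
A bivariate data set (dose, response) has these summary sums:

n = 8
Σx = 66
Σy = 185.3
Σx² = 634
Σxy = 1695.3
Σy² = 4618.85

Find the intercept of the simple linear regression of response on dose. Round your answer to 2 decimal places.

Sxx = Σx² − (Σx)²/n = 634 − 544.5 = 89.5
Sxy = Σxy − (Σx)(Σy)/n = 1695.3 − 1528.725 = 166.575
b = Sxy/Sxx = 166.575/89.5 = 1.861173
a = ȳ − b·x̄ = 23.1625 − 1.861173·8.25 = 7.807821

7.81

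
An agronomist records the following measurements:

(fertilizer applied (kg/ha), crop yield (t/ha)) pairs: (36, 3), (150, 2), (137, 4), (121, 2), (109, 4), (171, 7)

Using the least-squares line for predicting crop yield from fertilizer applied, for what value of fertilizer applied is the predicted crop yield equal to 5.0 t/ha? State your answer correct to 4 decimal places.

n = 6, Σx = 724, Σy = 22, Σxy = 2831, Σx² = 98328
Sxx = Σx² − (Σx)²/n = 98328 − 87362.666667 = 10965.333333
Sxy = Σxy − (Σx)(Σy)/n = 2831 − 2654.666667 = 176.333333
b = Sxy/Sxx = 176.333333/10965.333333 = 0.016081
a = ȳ − b·x̄ = 3.666667 − 0.016081·120.666667 = 1.726228
Set a + b·x = 5.0: x = (5.0 − 1.726228) / 0.016081 = 203.580340

203.5803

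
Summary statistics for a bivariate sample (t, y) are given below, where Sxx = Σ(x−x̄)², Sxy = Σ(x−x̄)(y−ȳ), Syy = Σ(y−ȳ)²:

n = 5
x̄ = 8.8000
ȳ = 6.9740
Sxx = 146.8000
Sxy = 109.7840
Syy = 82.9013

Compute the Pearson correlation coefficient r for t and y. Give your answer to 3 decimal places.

r = Sxy/√(Sxx·Syy) = 109.784/√(12169.91084) = 109.784/110.317319 = 0.995166

0.995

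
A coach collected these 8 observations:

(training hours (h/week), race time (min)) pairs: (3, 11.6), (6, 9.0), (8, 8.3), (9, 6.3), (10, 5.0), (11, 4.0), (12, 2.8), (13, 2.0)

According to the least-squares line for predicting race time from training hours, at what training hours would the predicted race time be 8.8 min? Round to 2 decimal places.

n = 8, Σx = 72, Σy = 49, Σxy = 365.5, Σx² = 724
Sxx = Σx² − (Σx)²/n = 724 − 648 = 76
Sxy = Σxy − (Σx)(Σy)/n = 365.5 − 441 = -75.5
b = Sxy/Sxx = -75.5/76 = -0.993421
a = ȳ − b·x̄ = 6.125 − (-0.993421)·9 = 15.065789
Set a + b·x = 8.8: x = (8.8 − 15.065789) / (-0.993421) = 6.307285

6.31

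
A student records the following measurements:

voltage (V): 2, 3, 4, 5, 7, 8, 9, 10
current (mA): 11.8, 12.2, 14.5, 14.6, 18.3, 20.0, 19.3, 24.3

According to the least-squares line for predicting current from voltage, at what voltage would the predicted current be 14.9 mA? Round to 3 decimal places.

4.622

n = 8, Σx = 48, Σy = 135, Σxy = 896, Σx² = 348
Sxx = Σx² − (Σx)²/n = 348 − 288 = 60
Sxy = Σxy − (Σx)(Σy)/n = 896 − 810 = 86
b = Sxy/Sxx = 86/60 = 1.433333
a = ȳ − b·x̄ = 16.875 − 1.433333·6 = 8.275
Set a + b·x = 14.9: x = (14.9 − 8.275) / 1.433333 = 4.622093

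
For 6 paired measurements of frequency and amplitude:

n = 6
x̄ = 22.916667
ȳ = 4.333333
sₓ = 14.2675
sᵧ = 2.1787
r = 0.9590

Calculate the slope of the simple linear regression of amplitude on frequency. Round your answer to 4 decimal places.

0.1464

b = r · sᵧ/sₓ = 0.959 · 2.1787/14.2675 = 0.146443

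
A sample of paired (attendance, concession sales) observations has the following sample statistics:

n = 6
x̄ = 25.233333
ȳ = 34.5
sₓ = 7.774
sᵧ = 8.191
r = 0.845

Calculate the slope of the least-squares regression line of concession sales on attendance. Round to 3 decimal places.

b = r · sᵧ/sₓ = 0.845 · 8.191/7.774 = 0.890326

0.890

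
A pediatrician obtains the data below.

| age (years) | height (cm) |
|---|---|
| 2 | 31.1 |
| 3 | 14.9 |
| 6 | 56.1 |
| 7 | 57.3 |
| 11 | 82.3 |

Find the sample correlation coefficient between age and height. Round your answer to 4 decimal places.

n = 5, Σx = 29, Σy = 241.7, Σxy = 1749.9, Σx² = 219, Σy² = 14393.01
Sxx = Σx² − (Σx)²/n = 219 − 168.2 = 50.8
Sxy = Σxy − (Σx)(Σy)/n = 1749.9 − 1401.86 = 348.04
Syy = Σy² − (Σy)²/n = 14393.01 − 11683.778 = 2709.232
r = Sxy/√(Sxx·Syy) = 348.04/√(137628.9856) = 348.04/370.983808 = 0.938154

0.9382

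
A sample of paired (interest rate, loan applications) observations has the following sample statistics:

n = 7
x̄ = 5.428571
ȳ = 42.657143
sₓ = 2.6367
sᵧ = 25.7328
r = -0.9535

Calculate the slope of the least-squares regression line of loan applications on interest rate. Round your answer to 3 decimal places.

-9.306

b = r · sᵧ/sₓ = -0.9535 · 25.7328/2.6367 = -9.305657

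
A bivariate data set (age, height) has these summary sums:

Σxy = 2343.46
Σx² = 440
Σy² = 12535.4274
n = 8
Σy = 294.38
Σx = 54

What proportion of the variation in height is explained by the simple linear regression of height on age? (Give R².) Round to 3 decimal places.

Sxx = Σx² − (Σx)²/n = 440 − 364.5 = 75.5
Sxy = Σxy − (Σx)(Σy)/n = 2343.46 − 1987.065 = 356.395
Syy = Σy² − (Σy)²/n = 12535.4274 − 10832.44805 = 1702.97935
R² = Sxy²/(Sxx·Syy) = (356.395)²/(75.5·1702.97935) = 0.987886

0.988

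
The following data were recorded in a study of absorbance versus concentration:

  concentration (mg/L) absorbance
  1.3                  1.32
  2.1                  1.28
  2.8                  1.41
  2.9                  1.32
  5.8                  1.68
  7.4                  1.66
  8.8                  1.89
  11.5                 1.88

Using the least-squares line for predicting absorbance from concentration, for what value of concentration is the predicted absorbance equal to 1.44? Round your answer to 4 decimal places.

n = 8, Σx = 42.6, Σy = 12.44, Σxy = 72.46, Σx² = 320.44
Sxx = Σx² − (Σx)²/n = 320.44 − 226.845 = 93.595
Sxy = Σxy − (Σx)(Σy)/n = 72.46 − 66.243 = 6.217
b = Sxy/Sxx = 6.217/93.595 = 0.066424
a = ȳ − b·x̄ = 1.555 − 0.066424·5.325 = 1.201290
Set a + b·x = 1.44: x = (1.44 − 1.201290) / 0.066424 = 3.593711

3.5937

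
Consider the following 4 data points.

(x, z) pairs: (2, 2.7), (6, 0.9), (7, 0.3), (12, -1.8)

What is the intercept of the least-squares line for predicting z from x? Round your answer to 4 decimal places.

3.5675

n = 4, Σx = 27, Σy = 2.1, Σxy = -8.7, Σx² = 233
Sxx = Σx² − (Σx)²/n = 233 − 182.25 = 50.75
Sxy = Σxy − (Σx)(Σy)/n = -8.7 − 14.175 = -22.875
b = Sxy/Sxx = -22.875/50.75 = -0.450739
a = ȳ − b·x̄ = 0.525 − (-0.450739)·6.75 = 3.567488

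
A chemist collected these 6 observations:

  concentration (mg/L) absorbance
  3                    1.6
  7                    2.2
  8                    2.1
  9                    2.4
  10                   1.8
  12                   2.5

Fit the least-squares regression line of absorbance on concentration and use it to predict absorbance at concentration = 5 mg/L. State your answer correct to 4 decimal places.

1.8498

n = 6, Σx = 49, Σy = 12.6, Σxy = 106.6, Σx² = 447
Sxx = Σx² − (Σx)²/n = 447 − 400.166667 = 46.833333
Sxy = Σxy − (Σx)(Σy)/n = 106.6 − 102.9 = 3.7
b = Sxy/Sxx = 3.7/46.833333 = 0.079004
a = ȳ − b·x̄ = 2.1 − 0.079004·8.166667 = 1.454804
ŷ(5) = a + b·5 = 1.454804 + 0.079004·5 = 1.849822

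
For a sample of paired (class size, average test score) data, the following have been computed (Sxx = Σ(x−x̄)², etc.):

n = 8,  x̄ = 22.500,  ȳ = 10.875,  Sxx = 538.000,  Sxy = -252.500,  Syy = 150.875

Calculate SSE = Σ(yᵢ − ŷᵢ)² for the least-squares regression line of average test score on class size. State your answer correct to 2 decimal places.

32.37

b = Sxy/Sxx = -252.5/538 = -0.469331
SSE = Syy − b·Sxy = 150.875 − (-0.469331)·(-252.5) = 32.368959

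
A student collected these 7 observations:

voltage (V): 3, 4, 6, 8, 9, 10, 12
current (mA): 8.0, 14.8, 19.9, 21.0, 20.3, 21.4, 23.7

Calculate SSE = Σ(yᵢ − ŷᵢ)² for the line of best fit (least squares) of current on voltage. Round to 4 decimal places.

n = 7, Σx = 52, Σy = 129.1, Σxy = 1051.7, Σx² = 450, Σy² = 2551.79
Sxx = Σx² − (Σx)²/n = 450 − 386.285714 = 63.714286
Sxy = Σxy − (Σx)(Σy)/n = 1051.7 − 959.028571 = 92.671429
Syy = Σy² − (Σy)²/n = 2551.79 − 2380.972857 = 170.817143
b = Sxy/Sxx = 92.671429/63.714286 = 1.454484
SSE = Syy − b·Sxy = 170.817143 − 1.454484·92.671429 = 36.028004

36.0280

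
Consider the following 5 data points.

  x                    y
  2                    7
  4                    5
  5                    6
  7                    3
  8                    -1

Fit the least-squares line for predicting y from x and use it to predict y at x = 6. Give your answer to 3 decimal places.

3.053

n = 5, Σx = 26, Σy = 20, Σxy = 77, Σx² = 158
Sxx = Σx² − (Σx)²/n = 158 − 135.2 = 22.8
Sxy = Σxy − (Σx)(Σy)/n = 77 − 104 = -27
b = Sxy/Sxx = -27/22.8 = -1.184211
a = ȳ − b·x̄ = 4 − (-1.184211)·5.2 = 10.157895
ŷ(6) = a + b·6 = 10.157895 + (-1.184211)·6 = 3.052632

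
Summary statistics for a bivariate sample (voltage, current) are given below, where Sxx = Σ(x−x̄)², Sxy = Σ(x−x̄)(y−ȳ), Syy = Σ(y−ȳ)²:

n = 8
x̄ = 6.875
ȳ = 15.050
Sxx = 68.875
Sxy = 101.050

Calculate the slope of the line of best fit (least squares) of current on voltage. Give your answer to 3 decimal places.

1.467

b = Sxy/Sxx = 101.05/68.875 = 1.467151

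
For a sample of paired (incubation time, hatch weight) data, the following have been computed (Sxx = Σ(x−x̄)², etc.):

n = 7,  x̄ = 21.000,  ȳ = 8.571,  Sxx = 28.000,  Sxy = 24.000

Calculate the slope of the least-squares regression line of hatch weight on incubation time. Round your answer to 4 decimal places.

0.8571

b = Sxy/Sxx = 24/28 = 0.857143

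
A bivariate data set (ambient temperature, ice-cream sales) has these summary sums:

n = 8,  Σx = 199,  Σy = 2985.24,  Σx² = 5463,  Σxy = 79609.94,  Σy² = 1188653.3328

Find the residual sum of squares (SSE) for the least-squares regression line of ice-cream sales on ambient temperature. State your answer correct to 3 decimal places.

18844.439

Sxx = Σx² − (Σx)²/n = 5463 − 4950.125 = 512.875
Sxy = Σxy − (Σx)(Σy)/n = 79609.94 − 74257.845 = 5352.095
Syy = Σy² − (Σy)²/n = 1188653.3328 − 1113957.2322 = 74696.1006
b = Sxy/Sxx = 5352.095/512.875 = 10.435476
SSE = Syy − b·Sxy = 74696.1006 − 10.435476·5352.095 = 18844.439105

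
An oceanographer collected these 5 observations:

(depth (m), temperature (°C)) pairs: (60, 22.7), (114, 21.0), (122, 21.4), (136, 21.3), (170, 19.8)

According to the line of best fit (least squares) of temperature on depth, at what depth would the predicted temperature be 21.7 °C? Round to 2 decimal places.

n = 5, Σx = 602, Σy = 106.2, Σxy = 12629.6, Σx² = 78876
Sxx = Σx² − (Σx)²/n = 78876 − 72480.8 = 6395.2
Sxy = Σxy − (Σx)(Σy)/n = 12629.6 − 12786.48 = -156.88
b = Sxy/Sxx = -156.88/6395.2 = -0.024531
a = ȳ − b·x̄ = 21.24 − (-0.024531)·120.4 = 24.193520
Set a + b·x = 21.7: x = (21.7 − 24.193520) / (-0.024531) = 101.648139

101.65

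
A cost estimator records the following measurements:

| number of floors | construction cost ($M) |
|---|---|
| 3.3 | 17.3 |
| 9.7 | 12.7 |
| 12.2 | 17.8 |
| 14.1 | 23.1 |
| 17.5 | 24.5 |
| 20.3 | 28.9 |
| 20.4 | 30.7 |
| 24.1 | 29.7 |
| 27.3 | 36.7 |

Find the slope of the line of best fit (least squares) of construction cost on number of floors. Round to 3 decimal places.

0.933

n = 9, Σx = 148.9, Σy = 221.4, Σxy = 4082.53, Σx² = 2913.23
Sxx = Σx² − (Σx)²/n = 2913.23 − 2463.467778 = 449.762222
Sxy = Σxy − (Σx)(Σy)/n = 4082.53 − 3662.94 = 419.59
b = Sxy/Sxx = 419.59/449.762222 = 0.932915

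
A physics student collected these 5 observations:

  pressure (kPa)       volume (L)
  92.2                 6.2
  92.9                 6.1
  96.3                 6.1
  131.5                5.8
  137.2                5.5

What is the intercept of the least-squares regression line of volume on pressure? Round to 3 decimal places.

7.290

n = 5, Σx = 550.1, Σy = 29.7, Σxy = 3243.06, Σx² = 62521.03
Sxx = Σx² − (Σx)²/n = 62521.03 − 60522.002 = 1999.028
Sxy = Σxy − (Σx)(Σy)/n = 3243.06 − 3267.594 = -24.534
b = Sxy/Sxx = -24.534/1999.028 = -0.012273
a = ȳ − b·x̄ = 5.94 − (-0.012273)·110.02 = 7.290272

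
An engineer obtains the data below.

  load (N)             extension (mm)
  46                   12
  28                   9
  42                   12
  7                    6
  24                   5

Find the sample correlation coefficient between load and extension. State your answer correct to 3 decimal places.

0.867

n = 5, Σx = 147, Σy = 44, Σxy = 1470, Σx² = 5289, Σy² = 430
Sxx = Σx² − (Σx)²/n = 5289 − 4321.8 = 967.2
Sxy = Σxy − (Σx)(Σy)/n = 1470 − 1293.6 = 176.4
Syy = Σy² − (Σy)²/n = 430 − 387.2 = 42.8
r = Sxy/√(Sxx·Syy) = 176.4/√(41396.16) = 176.4/203.460463 = 0.866999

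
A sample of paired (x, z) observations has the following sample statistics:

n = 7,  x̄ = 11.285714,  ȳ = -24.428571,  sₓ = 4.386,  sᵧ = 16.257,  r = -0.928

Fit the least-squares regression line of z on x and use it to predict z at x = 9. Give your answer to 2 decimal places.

b = r · sᵧ/sₓ = -0.928 · 16.257/4.386 = -3.439694
a = ȳ − b·x̄ = -24.428571 − (-3.439694)·11.285714 = 14.390827
ŷ(9) = a + b·9 = 14.390827 + (-3.439694)·9 = -16.566415

-16.57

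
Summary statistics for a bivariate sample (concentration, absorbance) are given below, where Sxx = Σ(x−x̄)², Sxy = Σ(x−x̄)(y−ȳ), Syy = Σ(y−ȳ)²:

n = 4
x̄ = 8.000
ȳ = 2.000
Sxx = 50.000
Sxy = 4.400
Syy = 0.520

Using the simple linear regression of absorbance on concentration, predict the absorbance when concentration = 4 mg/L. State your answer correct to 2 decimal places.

1.65

b = Sxy/Sxx = 4.4/50 = 0.088
a = ȳ − b·x̄ = 2 − 0.088·8 = 1.296
ŷ(4) = a + b·4 = 1.296 + 0.088·4 = 1.648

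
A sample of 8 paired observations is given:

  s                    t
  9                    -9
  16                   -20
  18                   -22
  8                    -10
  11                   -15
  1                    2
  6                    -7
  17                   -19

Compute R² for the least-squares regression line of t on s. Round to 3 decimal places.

n = 8, Σx = 86, Σy = -100, Σxy = -1405, Σx² = 1172, Σy² = 1704
Sxx = Σx² − (Σx)²/n = 1172 − 924.5 = 247.5
Sxy = Σxy − (Σx)(Σy)/n = -1405 − (-1075) = -330
Syy = Σy² − (Σy)²/n = 1704 − 1250 = 454
R² = Sxy²/(Sxx·Syy) = (-330)²/(247.5·454) = 0.969163

0.969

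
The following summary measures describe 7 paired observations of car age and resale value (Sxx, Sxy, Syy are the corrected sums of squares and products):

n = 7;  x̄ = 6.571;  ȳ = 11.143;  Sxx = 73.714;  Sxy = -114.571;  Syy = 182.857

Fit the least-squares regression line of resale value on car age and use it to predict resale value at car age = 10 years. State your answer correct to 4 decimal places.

b = Sxy/Sxx = -114.571/73.714 = -1.554264
a = ȳ − b·x̄ = 11.143 − (-1.554264)·6.571 = 21.356067
ŷ(10) = a + b·10 = 21.356067 + (-1.554264)·10 = 5.813430

5.8134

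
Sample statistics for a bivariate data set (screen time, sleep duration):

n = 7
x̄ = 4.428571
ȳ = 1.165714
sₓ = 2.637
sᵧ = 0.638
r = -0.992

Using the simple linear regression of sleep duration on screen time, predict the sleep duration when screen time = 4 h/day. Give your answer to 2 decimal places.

1.27

b = r · sᵧ/sₓ = -0.992 · 0.638/2.637 = -0.240006
a = ȳ − b·x̄ = 1.165714 − (-0.240006)·4.428571 = 2.228598
ŷ(4) = a + b·4 = 2.228598 + (-0.240006)·4 = 1.268574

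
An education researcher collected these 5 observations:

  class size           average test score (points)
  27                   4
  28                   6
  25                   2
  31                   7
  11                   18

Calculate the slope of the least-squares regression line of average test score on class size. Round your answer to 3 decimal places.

n = 5, Σx = 122, Σy = 37, Σxy = 741, Σx² = 3220
Sxx = Σx² − (Σx)²/n = 3220 − 2976.8 = 243.2
Sxy = Σxy − (Σx)(Σy)/n = 741 − 902.8 = -161.8
b = Sxy/Sxx = -161.8/243.2 = -0.665296

-0.665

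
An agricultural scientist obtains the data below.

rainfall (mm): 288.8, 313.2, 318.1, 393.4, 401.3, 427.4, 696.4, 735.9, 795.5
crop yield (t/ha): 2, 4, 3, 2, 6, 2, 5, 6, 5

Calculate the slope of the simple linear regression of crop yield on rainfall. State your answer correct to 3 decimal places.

0.005

n = 9, Σx = 4370, Σy = 35, Σxy = 18709, Σx² = 2440505.32
Sxx = Σx² − (Σx)²/n = 2440505.32 − 2121877.777778 = 318627.542222
Sxy = Σxy − (Σx)(Σy)/n = 18709 − 16994.444444 = 1714.555556
b = Sxy/Sxx = 1714.555556/318627.542222 = 0.005381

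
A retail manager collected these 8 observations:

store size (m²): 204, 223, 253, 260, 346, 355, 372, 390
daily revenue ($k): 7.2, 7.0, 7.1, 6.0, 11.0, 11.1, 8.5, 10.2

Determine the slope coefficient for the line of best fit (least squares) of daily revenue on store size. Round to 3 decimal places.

0.022

n = 8, Σx = 2403, Σy = 68.1, Σxy = 21272.6, Σx² = 759179
Sxx = Σx² − (Σx)²/n = 759179 − 721801.125 = 37377.875
Sxy = Σxy − (Σx)(Σy)/n = 21272.6 − 20455.5375 = 817.0625
b = Sxy/Sxx = 817.0625/37377.875 = 0.021860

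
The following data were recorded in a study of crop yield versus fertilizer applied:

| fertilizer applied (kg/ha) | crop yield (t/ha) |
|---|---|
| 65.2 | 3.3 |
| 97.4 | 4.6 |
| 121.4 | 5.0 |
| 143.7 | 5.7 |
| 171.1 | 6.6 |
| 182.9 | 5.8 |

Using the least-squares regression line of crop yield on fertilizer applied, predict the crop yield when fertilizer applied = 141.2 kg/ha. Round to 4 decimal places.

n = 6, Σx = 781.7, Σy = 31, Σxy = 4279.37, Σx² = 111853.07
Sxx = Σx² − (Σx)²/n = 111853.07 − 101842.481667 = 10010.588333
Sxy = Σxy − (Σx)(Σy)/n = 4279.37 − 4038.783333 = 240.586667
b = Sxy/Sxx = 240.586667/10010.588333 = 0.024033
a = ȳ − b·x̄ = 5.166667 − 0.024033·130.283333 = 2.035539
ŷ(141.2) = a + b·141.2 = 2.035539 + 0.024033·141.2 = 5.429029

5.4290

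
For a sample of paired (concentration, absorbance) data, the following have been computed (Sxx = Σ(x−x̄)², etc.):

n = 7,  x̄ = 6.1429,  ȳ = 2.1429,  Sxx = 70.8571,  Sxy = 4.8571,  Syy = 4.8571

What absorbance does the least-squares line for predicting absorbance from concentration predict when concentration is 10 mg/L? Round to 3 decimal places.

2.407

b = Sxy/Sxx = 4.8571/70.8571 = 0.068548
a = ȳ − b·x̄ = 2.1429 − 0.068548·6.1429 = 1.721818
ŷ(10) = a + b·10 = 1.721818 + 0.068548·10 = 2.407296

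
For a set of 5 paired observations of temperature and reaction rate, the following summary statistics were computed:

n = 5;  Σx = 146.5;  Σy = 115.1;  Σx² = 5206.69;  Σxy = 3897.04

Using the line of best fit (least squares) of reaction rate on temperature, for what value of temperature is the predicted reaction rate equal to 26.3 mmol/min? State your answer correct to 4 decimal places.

Sxx = Σx² − (Σx)²/n = 5206.69 − 4292.45 = 914.24
Sxy = Σxy − (Σx)(Σy)/n = 3897.04 − 3372.43 = 524.61
b = Sxy/Sxx = 524.61/914.24 = 0.573821
a = ȳ − b·x̄ = 23.02 − 0.573821·29.3 = 6.207048
Set a + b·x = 26.3: x = (26.3 − 6.207048) / 0.573821 = 35.016069

35.0161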